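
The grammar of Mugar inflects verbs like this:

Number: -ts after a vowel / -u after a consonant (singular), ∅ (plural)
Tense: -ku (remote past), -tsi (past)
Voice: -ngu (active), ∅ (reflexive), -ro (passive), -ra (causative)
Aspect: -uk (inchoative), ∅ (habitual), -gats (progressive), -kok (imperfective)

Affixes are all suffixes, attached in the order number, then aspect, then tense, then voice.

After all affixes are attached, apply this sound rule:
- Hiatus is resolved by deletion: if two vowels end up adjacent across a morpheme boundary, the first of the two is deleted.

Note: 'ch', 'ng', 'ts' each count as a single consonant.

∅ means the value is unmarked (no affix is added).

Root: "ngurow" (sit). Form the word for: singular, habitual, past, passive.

Attach number singular -u (after consonant 'w') → ngurowu.
aspect = habitual: zero marking, form stays ngurowu.
Attach tense past -tsi → ngurowutsi.
Attach voice passive -ro → ngurowutsiro.
Vowel deletion: no change.

ngurowutsiro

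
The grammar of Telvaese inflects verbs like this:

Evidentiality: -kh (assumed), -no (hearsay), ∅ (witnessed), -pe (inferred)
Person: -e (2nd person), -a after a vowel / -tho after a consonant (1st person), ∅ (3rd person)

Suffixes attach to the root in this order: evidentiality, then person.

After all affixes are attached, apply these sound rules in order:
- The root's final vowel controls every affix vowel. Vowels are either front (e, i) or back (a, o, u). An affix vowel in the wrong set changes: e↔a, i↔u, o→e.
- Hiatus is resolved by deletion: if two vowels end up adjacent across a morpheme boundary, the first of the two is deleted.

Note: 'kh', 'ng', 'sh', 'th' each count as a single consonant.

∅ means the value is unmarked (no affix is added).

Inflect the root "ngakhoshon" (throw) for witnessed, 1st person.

evidentiality = witnessed: zero marking, form stays ngakhoshon.
Attach person 1st person -tho (after consonant 'n') → ngakhoshontho.
Vowel harmony: no change.
Vowel deletion: no change.

ngakhoshontho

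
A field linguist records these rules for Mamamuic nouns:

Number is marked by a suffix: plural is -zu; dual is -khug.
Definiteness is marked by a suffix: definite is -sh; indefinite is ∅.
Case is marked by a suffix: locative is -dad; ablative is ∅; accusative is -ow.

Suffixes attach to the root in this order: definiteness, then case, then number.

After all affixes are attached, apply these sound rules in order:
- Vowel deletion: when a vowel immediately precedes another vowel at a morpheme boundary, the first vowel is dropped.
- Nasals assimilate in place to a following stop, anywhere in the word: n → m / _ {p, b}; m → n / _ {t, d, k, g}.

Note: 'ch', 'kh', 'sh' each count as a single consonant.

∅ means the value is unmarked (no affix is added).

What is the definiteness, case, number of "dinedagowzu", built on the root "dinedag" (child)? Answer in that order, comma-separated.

Segment: dinedag-ow-zu.
definiteness: ∅ → indefinite.
case: -ow → accusative.
number: -zu → plural.

indefinite, accusative, plural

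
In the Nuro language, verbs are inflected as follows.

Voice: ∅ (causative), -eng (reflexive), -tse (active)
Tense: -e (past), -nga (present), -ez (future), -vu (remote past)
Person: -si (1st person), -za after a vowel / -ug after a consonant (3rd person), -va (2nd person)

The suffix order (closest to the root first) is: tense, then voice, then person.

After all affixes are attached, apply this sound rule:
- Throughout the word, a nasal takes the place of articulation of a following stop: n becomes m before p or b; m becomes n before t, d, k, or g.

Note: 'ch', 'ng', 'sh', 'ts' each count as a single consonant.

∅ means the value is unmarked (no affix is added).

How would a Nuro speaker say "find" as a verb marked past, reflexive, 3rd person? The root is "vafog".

vafogeengug

Attach tense past -e → vafoge.
Attach voice reflexive -eng → vafogeeng.
Attach person 3rd person -ug (after consonant 'ng') → vafogeengug.
Nasal assimilation: no change.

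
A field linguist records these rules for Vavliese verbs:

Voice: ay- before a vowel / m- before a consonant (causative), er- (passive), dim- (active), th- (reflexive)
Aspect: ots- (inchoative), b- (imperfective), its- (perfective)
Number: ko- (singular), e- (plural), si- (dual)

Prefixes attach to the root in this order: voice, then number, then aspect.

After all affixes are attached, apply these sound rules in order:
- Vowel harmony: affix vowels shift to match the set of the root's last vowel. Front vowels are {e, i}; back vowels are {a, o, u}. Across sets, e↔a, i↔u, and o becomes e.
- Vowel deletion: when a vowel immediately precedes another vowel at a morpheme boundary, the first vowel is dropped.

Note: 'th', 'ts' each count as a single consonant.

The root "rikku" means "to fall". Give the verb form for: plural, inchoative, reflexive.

otsathrikku

Attach voice reflexive th- → thrikku.
Attach number plural e- → ethrikku.
Attach aspect inchoative ots- → otsethrikku.
Apply vowel harmony: otsethrikku → otsathrikku.
Vowel deletion: no change.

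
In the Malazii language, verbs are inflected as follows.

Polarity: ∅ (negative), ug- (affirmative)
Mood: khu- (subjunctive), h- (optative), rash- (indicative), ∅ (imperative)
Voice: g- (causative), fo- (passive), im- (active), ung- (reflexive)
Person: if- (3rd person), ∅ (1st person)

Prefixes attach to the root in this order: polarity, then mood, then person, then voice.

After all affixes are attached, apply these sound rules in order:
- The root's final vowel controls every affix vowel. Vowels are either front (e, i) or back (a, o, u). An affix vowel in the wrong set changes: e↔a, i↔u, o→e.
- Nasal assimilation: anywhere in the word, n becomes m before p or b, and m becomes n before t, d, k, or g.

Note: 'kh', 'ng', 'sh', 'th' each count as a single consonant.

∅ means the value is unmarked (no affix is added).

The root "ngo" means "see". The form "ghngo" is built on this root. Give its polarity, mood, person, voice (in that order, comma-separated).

negative, optative, 1st person, causative

Segment: g-h-ngo.
polarity: ∅ → negative.
mood: h- → optative.
person: ∅ → 1st person.
voice: g- → causative.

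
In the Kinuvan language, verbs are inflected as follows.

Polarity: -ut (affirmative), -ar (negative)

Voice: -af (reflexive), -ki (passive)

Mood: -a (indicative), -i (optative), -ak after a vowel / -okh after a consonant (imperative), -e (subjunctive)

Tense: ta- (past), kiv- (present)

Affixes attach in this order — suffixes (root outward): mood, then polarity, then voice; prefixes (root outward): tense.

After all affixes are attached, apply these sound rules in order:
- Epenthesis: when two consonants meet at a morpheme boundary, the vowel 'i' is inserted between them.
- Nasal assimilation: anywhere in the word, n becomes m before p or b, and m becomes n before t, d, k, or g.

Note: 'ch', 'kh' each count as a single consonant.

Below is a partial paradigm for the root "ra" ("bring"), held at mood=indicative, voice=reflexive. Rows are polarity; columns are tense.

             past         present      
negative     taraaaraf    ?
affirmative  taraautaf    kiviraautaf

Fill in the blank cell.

kiviraaaraf

Attach tense present kiv- → kivra.
Attach mood indicative -a → kivraa.
Attach polarity negative -ar → kivraaar.
Attach voice reflexive -af → kivraaaraf.
Apply epenthesis: kivraaaraf → kiviraaaraf.
Nasal assimilation: no change.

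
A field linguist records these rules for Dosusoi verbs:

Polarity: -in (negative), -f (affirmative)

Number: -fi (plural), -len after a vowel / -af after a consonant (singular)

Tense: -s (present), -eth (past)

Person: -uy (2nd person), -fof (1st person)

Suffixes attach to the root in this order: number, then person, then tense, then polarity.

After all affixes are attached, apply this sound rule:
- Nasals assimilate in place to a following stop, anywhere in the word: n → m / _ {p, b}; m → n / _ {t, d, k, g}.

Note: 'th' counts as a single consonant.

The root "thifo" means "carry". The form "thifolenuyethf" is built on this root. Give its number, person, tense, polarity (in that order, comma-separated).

Segment: thifo-len-uy-eth-f.
number: -len/af → singular.
person: -uy → 2nd person.
tense: -eth → past.
polarity: -f → affirmative.

singular, 2nd person, past, affirmative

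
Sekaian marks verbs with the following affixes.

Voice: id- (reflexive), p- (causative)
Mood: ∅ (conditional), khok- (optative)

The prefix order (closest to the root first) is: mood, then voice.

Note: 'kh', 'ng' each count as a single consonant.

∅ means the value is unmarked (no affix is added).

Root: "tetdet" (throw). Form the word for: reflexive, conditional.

idtetdet

mood = conditional: zero marking, form stays tetdet.
Attach voice reflexive id- → idtetdet.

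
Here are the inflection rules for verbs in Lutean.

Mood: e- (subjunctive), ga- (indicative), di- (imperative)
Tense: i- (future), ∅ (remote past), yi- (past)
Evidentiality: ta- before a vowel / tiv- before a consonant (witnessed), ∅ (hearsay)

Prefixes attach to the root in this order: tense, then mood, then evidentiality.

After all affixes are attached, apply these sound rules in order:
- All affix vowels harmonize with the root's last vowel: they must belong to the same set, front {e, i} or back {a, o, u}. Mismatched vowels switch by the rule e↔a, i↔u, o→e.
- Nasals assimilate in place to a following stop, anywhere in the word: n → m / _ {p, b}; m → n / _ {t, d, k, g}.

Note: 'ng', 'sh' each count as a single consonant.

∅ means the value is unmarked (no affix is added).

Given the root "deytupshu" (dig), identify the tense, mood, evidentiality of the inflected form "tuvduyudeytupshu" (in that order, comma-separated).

past, imperative, witnessed

Segment: tiv-di-yi-deytupshu.
tense: yi- → past.
mood: di- → imperative.
evidentiality: ta/tiv- → witnessed.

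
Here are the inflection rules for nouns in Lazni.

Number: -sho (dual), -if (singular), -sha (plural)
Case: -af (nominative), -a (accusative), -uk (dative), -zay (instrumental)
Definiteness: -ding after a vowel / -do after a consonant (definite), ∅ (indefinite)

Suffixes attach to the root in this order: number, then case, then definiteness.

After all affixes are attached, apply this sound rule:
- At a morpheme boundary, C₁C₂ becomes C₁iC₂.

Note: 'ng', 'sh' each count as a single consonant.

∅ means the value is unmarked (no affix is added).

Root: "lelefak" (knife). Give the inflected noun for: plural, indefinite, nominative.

Attach number plural -sha → lelefaksha.
Attach case nominative -af → lelefakshaaf.
definiteness = indefinite: zero marking, form stays lelefakshaaf.
Apply epenthesis: lelefakshaaf → lelefakishaaf.

lelefakishaaf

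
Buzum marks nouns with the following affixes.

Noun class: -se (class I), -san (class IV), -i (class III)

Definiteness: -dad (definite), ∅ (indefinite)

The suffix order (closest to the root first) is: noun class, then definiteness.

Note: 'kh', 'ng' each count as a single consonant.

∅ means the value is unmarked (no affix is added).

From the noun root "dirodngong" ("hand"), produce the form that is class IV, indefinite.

Attach noun class class IV -san → dirodngongsan.
definiteness = indefinite: zero marking, form stays dirodngongsan.

dirodngongsan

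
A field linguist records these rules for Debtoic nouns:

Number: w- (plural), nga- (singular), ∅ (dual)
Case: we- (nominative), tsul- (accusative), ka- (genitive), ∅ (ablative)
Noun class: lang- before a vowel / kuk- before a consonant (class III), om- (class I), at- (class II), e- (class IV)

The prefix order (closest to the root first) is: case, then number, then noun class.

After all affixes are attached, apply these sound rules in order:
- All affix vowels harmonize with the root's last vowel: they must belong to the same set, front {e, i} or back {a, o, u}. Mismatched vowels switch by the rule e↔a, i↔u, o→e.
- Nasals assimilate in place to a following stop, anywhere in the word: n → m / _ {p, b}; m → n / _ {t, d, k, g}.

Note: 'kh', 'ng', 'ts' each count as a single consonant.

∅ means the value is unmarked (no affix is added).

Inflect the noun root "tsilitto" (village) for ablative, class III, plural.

case = ablative: zero marking, form stays tsilitto.
Attach number plural w- → wtsilitto.
Attach noun class class III kuk- (before consonant 'w') → kukwtsilitto.
Vowel harmony: no change.
Nasal assimilation: no change.

kukwtsilitto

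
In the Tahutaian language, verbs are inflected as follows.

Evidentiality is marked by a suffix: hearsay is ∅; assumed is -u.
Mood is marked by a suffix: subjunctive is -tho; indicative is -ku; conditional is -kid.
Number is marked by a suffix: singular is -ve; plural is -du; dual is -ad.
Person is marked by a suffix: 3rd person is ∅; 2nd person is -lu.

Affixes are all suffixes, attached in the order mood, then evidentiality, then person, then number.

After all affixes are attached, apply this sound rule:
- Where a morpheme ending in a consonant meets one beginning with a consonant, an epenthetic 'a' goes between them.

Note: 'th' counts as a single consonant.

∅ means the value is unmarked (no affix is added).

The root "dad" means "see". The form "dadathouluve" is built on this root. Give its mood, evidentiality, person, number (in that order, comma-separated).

Segment: dad-tho-u-lu-ve.
mood: -tho → subjunctive.
evidentiality: -u → assumed.
person: -lu → 2nd person.
number: -ve → singular.

subjunctive, assumed, 2nd person, singular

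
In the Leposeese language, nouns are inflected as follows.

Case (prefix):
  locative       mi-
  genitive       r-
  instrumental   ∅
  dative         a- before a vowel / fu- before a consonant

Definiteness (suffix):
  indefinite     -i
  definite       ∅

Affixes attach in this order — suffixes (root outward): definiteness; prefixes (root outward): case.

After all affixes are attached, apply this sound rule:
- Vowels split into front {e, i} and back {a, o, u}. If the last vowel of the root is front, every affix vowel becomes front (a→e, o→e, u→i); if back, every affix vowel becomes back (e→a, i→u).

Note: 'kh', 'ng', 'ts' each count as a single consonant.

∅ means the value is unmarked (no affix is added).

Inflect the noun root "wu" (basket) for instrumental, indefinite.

wuu

case = instrumental: zero marking, form stays wu.
Attach definiteness indefinite -i → wui.
Apply vowel harmony: wui → wuu.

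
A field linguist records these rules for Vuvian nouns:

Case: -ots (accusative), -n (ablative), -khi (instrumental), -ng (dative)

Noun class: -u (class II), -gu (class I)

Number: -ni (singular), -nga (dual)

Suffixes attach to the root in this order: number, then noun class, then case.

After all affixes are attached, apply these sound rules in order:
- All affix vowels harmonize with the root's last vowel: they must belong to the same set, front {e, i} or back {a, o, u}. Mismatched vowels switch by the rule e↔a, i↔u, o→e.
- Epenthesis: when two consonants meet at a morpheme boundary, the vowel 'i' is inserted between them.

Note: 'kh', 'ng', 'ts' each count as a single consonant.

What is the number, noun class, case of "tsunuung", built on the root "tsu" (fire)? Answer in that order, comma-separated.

Segment: tsu-ni-u-ng.
number: -ni → singular.
noun class: -u → class II.
case: -ng → dative.

singular, class II, dative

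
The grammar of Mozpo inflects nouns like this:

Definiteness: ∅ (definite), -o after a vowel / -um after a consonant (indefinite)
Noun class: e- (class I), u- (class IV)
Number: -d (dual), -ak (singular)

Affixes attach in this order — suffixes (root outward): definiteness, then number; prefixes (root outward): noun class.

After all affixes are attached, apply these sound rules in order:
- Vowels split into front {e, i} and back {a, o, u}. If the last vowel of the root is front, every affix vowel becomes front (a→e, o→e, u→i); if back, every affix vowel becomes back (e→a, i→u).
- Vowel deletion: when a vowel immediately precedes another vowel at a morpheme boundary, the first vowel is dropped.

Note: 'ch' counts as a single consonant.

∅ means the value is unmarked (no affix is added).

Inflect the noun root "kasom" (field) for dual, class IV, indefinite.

ukasomumd

Attach definiteness indefinite -um (after consonant 'm') → kasomum.
Attach noun class class IV u- → ukasomum.
Attach number dual -d → ukasomumd.
Vowel harmony: no change.
Vowel deletion: no change.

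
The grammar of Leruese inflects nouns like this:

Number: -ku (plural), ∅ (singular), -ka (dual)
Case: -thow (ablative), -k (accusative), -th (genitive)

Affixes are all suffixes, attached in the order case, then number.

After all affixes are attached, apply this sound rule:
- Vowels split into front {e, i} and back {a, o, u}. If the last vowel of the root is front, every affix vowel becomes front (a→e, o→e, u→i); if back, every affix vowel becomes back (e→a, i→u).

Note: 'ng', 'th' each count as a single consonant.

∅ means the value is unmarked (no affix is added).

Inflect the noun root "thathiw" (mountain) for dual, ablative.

Attach case ablative -thow → thathiwthow.
Attach number dual -ka → thathiwthowka.
Apply vowel harmony: thathiwthowka → thathiwthewke.

thathiwthewke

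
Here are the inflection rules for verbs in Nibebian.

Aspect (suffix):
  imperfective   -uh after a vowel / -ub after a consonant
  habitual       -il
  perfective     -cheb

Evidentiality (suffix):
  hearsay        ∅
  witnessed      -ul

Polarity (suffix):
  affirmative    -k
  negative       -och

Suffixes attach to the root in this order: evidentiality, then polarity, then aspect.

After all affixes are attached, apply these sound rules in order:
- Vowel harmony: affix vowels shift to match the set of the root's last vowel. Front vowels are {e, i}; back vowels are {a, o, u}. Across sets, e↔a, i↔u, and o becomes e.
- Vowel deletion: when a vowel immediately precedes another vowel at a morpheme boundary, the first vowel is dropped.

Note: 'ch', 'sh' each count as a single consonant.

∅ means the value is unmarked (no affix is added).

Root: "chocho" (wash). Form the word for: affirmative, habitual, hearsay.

chochokul

evidentiality = hearsay: zero marking, form stays chocho.
Attach polarity affirmative -k → chochok.
Attach aspect habitual -il → chochokil.
Apply vowel harmony: chochokil → chochokul.
Vowel deletion: no change.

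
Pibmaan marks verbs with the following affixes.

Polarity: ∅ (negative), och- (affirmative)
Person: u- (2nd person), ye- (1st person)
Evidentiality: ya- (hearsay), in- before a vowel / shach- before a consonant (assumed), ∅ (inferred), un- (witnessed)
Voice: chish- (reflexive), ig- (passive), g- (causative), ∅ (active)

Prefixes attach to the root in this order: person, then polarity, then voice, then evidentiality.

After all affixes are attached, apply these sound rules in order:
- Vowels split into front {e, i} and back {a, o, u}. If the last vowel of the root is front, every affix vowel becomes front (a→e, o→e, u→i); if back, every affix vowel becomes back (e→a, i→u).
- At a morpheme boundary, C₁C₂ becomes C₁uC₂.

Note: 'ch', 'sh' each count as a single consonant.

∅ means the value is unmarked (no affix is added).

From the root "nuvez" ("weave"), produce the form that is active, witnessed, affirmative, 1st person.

inechuyenuvez

Attach person 1st person ye- → yenuvez.
Attach polarity affirmative och- → ochyenuvez.
voice = active: zero marking, form stays ochyenuvez.
Attach evidentiality witnessed un- → unochyenuvez.
Apply vowel harmony: unochyenuvez → inechyenuvez.
Apply epenthesis: inechyenuvez → inechuyenuvez.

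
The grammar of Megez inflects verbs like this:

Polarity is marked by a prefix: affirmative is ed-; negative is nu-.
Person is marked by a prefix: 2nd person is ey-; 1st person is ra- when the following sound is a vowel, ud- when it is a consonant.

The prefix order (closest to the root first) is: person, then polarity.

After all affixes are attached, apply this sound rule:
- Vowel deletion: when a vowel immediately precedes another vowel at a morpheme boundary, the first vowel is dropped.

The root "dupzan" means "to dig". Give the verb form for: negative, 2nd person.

neydupzan

Attach person 2nd person ey- → eydupzan.
Attach polarity negative nu- → nueydupzan.
Apply vowel deletion: nueydupzan → neydupzan.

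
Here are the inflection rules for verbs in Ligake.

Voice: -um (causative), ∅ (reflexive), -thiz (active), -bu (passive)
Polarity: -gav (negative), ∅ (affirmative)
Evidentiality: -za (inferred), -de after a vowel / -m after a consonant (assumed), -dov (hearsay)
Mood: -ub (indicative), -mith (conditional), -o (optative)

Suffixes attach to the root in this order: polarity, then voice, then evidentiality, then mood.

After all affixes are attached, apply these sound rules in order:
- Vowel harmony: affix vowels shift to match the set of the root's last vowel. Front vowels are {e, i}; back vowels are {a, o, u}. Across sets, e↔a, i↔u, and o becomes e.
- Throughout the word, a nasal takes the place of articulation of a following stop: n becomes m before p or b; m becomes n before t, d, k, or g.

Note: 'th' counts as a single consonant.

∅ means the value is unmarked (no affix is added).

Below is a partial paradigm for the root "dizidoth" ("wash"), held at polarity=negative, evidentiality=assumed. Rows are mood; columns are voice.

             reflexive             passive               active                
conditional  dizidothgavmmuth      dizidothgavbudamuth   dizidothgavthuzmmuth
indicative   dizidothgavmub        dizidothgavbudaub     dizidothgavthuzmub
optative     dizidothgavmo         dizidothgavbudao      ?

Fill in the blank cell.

Attach polarity negative -gav → dizidothgav.
Attach voice active -thiz → dizidothgavthiz.
Attach evidentiality assumed -m (after consonant 'z') → dizidothgavthizm.
Attach mood optative -o → dizidothgavthizmo.
Apply vowel harmony: dizidothgavthizmo → dizidothgavthuzmo.
Nasal assimilation: no change.

dizidothgavthuzmo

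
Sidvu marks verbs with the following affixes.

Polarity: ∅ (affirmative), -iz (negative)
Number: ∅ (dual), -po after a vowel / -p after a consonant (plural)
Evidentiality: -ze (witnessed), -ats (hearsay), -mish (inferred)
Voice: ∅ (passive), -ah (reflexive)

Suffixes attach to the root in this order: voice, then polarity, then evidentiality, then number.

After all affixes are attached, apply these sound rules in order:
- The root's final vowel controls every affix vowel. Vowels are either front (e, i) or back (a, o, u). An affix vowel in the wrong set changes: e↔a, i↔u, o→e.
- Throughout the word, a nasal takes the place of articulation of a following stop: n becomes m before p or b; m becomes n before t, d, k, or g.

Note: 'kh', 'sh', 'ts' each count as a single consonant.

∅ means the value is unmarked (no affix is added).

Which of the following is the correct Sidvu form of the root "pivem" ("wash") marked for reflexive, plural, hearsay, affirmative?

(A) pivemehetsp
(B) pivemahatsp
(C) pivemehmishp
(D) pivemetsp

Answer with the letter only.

Attach voice reflexive -ah → pivemah.
polarity = affirmative: zero marking, form stays pivemah.
Attach evidentiality hearsay -ats → pivemahats.
Attach number plural -p (after consonant 'ts') → pivemahatsp.
Apply vowel harmony: pivemahatsp → pivemehetsp.
Nasal assimilation: no change.
So the correct form is pivemehetsp, option (A).
(B) pivemahatsp is wrong: it fails to apply the sound rule(s).
(D) pivemetsp is wrong: it uses passive instead of reflexive for voice.
(C) pivemehmishp is wrong: it uses inferred instead of hearsay for evidentiality.

A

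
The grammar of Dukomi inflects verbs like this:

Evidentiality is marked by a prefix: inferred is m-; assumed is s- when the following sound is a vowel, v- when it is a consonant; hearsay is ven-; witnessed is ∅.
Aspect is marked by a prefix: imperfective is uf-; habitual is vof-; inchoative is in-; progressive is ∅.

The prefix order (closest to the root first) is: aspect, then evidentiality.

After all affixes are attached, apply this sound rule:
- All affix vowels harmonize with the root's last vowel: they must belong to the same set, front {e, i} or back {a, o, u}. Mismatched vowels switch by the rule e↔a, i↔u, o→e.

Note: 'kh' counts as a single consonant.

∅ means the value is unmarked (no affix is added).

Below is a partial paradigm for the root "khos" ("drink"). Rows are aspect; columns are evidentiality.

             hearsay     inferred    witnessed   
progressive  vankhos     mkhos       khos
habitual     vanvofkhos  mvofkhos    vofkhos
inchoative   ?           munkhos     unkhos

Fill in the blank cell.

Attach aspect inchoative in- → inkhos.
Attach evidentiality hearsay ven- → veninkhos.
Apply vowel harmony: veninkhos → vanunkhos.

vanunkhos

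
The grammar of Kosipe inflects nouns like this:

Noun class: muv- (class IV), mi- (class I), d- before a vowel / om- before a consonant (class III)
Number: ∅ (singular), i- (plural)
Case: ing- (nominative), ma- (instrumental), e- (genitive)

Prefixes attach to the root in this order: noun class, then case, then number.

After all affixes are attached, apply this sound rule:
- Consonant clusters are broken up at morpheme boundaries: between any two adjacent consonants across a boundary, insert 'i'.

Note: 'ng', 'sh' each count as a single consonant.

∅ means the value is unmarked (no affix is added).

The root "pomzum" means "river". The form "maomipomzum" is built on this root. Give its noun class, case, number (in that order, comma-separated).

class III, instrumental, singular

Segment: ma-om-pomzum.
noun class: d/om- → class III.
case: ma- → instrumental.
number: ∅ → singular.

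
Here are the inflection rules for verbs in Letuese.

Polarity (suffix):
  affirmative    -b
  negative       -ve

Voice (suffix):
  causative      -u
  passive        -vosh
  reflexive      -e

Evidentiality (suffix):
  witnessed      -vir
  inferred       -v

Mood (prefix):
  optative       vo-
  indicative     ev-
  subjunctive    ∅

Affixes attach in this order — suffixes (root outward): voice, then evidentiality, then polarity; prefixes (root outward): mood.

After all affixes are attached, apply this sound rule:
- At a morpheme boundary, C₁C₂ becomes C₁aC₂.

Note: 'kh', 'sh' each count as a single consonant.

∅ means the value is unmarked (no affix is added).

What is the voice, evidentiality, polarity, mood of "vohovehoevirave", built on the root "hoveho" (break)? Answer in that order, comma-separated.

reflexive, witnessed, negative, optative

Segment: vo-hoveho-e-vir-ve.
voice: -e → reflexive.
evidentiality: -vir → witnessed.
polarity: -ve → negative.
mood: vo- → optative.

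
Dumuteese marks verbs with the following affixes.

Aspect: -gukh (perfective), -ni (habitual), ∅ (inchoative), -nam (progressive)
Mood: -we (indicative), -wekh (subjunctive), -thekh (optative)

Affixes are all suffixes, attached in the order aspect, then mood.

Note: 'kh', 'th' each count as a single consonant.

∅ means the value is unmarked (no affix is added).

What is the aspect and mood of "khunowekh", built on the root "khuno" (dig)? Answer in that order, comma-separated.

inchoative, subjunctive

Segment: khuno-wekh.
aspect: ∅ → inchoative.
mood: -wekh → subjunctive.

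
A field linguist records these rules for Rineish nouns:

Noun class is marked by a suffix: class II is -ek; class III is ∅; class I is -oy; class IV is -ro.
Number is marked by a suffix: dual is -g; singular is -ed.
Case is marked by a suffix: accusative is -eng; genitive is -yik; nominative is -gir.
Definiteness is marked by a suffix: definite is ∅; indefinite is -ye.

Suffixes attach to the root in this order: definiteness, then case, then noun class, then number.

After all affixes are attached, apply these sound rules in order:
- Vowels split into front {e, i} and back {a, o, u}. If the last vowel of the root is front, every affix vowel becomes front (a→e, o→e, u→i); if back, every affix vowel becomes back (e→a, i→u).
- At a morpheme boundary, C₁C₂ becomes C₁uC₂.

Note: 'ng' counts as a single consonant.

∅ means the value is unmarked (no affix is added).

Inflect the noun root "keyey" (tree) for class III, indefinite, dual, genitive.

Attach definiteness indefinite -ye → keyeyye.
Attach case genitive -yik → keyeyyeyik.
noun class = class III: zero marking, form stays keyeyyeyik.
Attach number dual -g → keyeyyeyikg.
Vowel harmony: no change.
Apply epenthesis: keyeyyeyikg → keyeyuyeyikug.

keyeyuyeyikug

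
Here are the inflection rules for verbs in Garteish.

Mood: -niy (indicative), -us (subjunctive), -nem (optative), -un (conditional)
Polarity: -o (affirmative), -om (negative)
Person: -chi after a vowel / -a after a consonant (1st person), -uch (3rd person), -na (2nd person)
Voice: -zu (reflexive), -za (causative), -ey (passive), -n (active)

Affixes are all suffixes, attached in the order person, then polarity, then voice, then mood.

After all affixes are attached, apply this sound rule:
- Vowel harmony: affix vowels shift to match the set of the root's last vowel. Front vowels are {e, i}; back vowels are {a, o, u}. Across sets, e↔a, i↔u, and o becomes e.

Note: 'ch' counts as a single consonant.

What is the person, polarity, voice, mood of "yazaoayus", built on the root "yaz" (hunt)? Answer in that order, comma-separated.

Segment: yaz-a-o-ey-us.
person: -chi/a → 1st person.
polarity: -o → affirmative.
voice: -ey → passive.
mood: -us → subjunctive.

1st person, affirmative, passive, subjunctive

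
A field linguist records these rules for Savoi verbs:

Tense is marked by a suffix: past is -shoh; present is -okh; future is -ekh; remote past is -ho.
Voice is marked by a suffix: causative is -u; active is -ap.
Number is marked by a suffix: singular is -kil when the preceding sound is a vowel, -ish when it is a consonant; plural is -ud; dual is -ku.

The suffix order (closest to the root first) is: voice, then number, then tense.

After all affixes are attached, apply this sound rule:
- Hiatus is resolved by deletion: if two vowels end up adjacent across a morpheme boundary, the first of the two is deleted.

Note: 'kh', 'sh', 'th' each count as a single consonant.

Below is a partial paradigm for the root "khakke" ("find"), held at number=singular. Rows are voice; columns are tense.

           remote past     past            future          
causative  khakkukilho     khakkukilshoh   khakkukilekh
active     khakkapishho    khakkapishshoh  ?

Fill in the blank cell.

Attach voice active -ap → khakkeap.
Attach number singular -ish (after consonant 'p') → khakkeapish.
Attach tense future -ekh → khakkeapishekh.
Apply vowel deletion: khakkeapishekh → khakkapishekh.

khakkapishekh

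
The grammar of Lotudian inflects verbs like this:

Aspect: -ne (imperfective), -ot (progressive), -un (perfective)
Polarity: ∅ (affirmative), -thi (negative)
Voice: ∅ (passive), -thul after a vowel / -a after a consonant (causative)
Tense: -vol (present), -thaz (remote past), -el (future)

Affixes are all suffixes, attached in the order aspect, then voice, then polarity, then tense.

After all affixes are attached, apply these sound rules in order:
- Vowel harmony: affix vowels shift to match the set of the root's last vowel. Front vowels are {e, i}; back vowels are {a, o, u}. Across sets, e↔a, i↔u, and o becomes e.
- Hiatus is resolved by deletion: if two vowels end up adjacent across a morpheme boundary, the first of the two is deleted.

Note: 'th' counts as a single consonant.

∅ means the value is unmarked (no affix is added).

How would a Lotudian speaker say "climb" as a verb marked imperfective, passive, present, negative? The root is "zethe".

Attach aspect imperfective -ne → zethene.
voice = passive: zero marking, form stays zethene.
Attach polarity negative -thi → zethenethi.
Attach tense present -vol → zethenethivol.
Apply vowel harmony: zethenethivol → zethenethivel.
Vowel deletion: no change.

zethenethivel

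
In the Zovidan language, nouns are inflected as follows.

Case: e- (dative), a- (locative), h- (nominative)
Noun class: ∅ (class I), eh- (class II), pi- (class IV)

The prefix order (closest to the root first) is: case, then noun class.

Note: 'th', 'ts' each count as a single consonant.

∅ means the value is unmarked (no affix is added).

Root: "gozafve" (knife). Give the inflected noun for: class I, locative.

Attach case locative a- → agozafve.
noun class = class I: zero marking, form stays agozafve.

agozafve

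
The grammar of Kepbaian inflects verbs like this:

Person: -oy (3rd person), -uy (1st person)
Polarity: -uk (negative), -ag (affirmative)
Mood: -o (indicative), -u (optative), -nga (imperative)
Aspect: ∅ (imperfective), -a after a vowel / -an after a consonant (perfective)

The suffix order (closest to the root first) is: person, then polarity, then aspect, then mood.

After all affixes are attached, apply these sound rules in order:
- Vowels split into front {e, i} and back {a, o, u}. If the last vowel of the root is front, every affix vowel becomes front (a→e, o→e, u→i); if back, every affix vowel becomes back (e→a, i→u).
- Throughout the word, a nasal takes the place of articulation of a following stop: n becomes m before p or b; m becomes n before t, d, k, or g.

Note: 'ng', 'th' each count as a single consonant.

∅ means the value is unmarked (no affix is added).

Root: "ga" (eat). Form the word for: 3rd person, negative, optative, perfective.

gaoyukanu

Attach person 3rd person -oy → gaoy.
Attach polarity negative -uk → gaoyuk.
Attach aspect perfective -an (after consonant 'k') → gaoyukan.
Attach mood optative -u → gaoyukanu.
Vowel harmony: no change.
Nasal assimilation: no change.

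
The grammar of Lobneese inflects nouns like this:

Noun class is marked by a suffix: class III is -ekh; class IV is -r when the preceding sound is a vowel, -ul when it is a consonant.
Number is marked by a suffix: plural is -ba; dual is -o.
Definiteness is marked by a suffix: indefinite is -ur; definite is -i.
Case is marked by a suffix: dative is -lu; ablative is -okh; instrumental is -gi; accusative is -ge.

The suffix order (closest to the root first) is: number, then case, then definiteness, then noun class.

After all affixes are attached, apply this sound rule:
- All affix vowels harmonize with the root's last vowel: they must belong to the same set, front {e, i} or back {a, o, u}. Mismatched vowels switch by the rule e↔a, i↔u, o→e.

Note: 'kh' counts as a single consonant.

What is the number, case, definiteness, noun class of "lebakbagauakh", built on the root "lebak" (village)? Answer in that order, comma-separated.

Segment: lebak-ba-ge-i-ekh.
number: -ba → plural.
case: -ge → accusative.
definiteness: -i → definite.
noun class: -ekh → class III.

plural, accusative, definite, class III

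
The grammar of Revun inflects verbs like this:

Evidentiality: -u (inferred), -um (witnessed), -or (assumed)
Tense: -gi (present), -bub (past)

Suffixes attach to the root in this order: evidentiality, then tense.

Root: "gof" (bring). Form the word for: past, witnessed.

Attach evidentiality witnessed -um → gofum.
Attach tense past -bub → gofumbub.

gofumbub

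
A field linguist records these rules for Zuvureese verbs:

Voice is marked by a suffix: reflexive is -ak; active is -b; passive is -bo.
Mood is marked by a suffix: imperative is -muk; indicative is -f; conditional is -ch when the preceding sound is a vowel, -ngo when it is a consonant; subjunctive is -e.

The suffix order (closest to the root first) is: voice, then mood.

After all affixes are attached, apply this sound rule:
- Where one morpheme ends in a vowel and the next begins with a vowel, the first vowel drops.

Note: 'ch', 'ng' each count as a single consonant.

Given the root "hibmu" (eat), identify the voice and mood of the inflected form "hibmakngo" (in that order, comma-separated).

Segment: hibmu-ak-ngo.
voice: -ak → reflexive.
mood: -ch/ngo → conditional.

reflexive, conditional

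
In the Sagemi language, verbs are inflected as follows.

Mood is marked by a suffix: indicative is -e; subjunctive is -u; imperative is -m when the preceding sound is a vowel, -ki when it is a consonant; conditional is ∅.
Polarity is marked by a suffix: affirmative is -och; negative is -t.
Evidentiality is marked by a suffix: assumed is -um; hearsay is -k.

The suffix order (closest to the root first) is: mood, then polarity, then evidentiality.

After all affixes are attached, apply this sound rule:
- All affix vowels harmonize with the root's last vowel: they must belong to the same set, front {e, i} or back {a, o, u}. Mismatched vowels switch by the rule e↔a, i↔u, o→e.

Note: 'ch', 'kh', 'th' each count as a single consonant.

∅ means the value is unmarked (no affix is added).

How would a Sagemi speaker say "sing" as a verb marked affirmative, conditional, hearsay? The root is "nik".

mood = conditional: zero marking, form stays nik.
Attach polarity affirmative -och → nikoch.
Attach evidentiality hearsay -k → nikochk.
Apply vowel harmony: nikochk → nikechk.

nikechk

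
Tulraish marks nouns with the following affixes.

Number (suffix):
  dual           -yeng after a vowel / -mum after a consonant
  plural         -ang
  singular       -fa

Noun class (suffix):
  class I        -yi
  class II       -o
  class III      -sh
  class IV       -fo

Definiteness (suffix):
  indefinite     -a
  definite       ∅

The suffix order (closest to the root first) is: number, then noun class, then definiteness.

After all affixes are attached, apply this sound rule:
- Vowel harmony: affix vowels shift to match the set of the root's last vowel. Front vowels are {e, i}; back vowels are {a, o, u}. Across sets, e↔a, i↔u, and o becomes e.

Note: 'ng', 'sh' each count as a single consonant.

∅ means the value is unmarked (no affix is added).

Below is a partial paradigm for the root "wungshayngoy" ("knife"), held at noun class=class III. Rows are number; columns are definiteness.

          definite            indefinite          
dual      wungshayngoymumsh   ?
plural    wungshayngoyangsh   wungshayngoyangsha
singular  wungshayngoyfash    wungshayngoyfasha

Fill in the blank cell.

wungshayngoymumsha

Attach number dual -mum (after consonant 'y') → wungshayngoymum.
Attach noun class class III -sh → wungshayngoymumsh.
Attach definiteness indefinite -a → wungshayngoymumsha.
Vowel harmony: no change.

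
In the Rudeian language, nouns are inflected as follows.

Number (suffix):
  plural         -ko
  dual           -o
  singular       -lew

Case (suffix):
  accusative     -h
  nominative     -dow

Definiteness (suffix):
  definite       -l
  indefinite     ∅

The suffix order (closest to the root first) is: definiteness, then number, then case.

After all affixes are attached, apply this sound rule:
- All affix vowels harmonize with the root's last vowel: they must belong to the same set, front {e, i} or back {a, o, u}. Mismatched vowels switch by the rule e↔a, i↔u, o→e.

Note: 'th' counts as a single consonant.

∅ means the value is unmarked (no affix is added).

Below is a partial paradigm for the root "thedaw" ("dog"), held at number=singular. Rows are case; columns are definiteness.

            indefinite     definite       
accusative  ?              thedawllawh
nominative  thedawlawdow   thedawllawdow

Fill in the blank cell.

thedawlawh

definiteness = indefinite: zero marking, form stays thedaw.
Attach number singular -lew → thedawlew.
Attach case accusative -h → thedawlewh.
Apply vowel harmony: thedawlewh → thedawlawh.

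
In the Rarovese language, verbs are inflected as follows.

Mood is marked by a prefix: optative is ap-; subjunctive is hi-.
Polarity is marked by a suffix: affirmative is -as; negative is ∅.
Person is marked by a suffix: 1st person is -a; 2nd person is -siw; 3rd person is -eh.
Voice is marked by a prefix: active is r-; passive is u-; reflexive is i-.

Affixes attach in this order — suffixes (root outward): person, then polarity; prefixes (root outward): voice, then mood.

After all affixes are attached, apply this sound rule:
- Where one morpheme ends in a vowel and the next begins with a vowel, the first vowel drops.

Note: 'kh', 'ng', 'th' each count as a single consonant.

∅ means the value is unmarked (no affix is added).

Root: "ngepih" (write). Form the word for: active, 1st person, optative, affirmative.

Attach person 1st person -a → ngepiha.
Attach polarity affirmative -as → ngepihaas.
Attach voice active r- → rngepihaas.
Attach mood optative ap- → aprngepihaas.
Apply vowel deletion: aprngepihaas → aprngepihas.

aprngepihas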